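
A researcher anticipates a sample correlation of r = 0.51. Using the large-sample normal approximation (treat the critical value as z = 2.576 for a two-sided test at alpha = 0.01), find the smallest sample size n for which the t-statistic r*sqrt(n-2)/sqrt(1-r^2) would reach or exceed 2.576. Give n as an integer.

r√(n−2)/√(1−r²) ≥ 2.576  ⇔  n−2 ≥ (2.576)²·(1−r²)/r²
(1−r²)/r² = (1−0.2601)/0.2601 = 2.8447
n ≥ 2 + 6.635776·2.8447 = 2 + 18.8768 = 20.8768
⌈20.8768⌉ = 21

21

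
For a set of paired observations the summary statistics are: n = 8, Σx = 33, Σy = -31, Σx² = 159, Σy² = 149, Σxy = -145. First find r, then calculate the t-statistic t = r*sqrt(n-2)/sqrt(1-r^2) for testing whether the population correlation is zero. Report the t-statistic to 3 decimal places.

Numerator: nΣxy − (Σx)(Σy) = 8·(-145) − (33)(-31) = -137
Denominator: √[(nΣx²−(Σx)²)(nΣy²−(Σy)²)]
  nΣx²−(Σx)² = 8·159 − 1089 = 183;  nΣy²−(Σy)² = 8·149 − 961 = 231
  √(183·231) = √42273 = 205.6040
r = -137 / 205.6040 = -0.6663
t = r·√(n−2)/√(1−r²) = -0.6663·√6 / √(1−0.443956) = -1.632095 / 0.745684 = -2.189

-2.189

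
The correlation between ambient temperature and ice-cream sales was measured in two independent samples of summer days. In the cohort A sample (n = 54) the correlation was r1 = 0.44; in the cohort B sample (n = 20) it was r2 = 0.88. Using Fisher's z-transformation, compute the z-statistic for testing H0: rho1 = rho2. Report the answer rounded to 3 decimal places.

-3.226

Fisher z-transforms: z1 = atanh(0.44) = 0.472231, z2 = atanh(0.88) = 1.375768; difference d = -0.903537
Var(d) = 1/51 + 1/17 = 0.0196078 + 0.0588235 = 0.0784313
z = d/√Var(d) = -0.903537 / √0.0784313 = -0.903537 / 0.280056 = -3.226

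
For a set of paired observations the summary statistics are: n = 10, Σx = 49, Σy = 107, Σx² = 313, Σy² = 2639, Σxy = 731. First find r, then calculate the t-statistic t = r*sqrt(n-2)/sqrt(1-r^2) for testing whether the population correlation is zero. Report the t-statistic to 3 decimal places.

2.272

Numerator: nΣxy − (Σx)(Σy) = 10·731 − (49)(107) = 2067
Denominator: √[(nΣx²−(Σx)²)(nΣy²−(Σy)²)]
  nΣx²−(Σx)² = 10·313 − 2401 = 729;  nΣy²−(Σy)² = 10·2639 − 11449 = 14941
  √(729·14941) = √10891989 = 3300.3013
r = 2067 / 3300.3013 = 0.6263
t = r·√(n−2)/√(1−r²) = 0.6263·√8 / √(1−0.392252) = 1.771444 / 0.779582 = 2.272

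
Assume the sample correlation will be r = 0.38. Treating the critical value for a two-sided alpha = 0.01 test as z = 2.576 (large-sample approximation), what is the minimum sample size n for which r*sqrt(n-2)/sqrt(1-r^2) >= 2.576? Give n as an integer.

42

r√(n−2)/√(1−r²) ≥ 2.576  ⇔  n−2 ≥ (2.576)²·(1−r²)/r²
(1−r²)/r² = (1−0.1444)/0.1444 = 5.9252
n ≥ 2 + 6.635776·5.9252 = 2 + 39.3183 = 41.3183
⌈41.3183⌉ = 42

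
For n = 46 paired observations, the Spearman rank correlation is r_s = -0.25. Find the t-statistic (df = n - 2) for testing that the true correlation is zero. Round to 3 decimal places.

1 − r_s² = 1 − 0.0625 = 0.9375;  √(1−r_s²) = 0.968246
√(n−2) = √44 = 6.633250
t = r_s·√(n−2)/√(1−r_s²) = -0.25 · 6.633250 / 0.968246 = -1.713

-1.713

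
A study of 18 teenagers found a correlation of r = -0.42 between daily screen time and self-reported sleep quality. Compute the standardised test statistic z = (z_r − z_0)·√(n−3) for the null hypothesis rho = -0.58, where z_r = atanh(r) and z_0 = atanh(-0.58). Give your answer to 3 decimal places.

z_r = atanh(-0.42) = -0.447692,  z_0 = atanh(-0.58) = -0.662463
SE = 1/√(n−3) = 1/√15 = 0.258199
z = (z_r − z_0)/SE = (-0.447692 − (-0.662463)) / 0.258199 = 0.214771 / 0.258199 = 0.832

0.832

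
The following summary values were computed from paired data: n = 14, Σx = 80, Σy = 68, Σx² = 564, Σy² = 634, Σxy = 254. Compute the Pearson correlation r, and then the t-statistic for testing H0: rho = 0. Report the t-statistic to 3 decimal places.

-3.892

S_xy = nΣxy − ΣxΣy = 14·254 − 80·68 = 3556 − 5440 = -1884
S_xx = nΣx² − (Σx)² = 14·564 − 80² = 7896 − 6400 = 1496
S_yy = nΣy² − (Σy)² = 14·634 − 68² = 8876 − 4624 = 4252
r = S_xy / √(S_xx·S_yy) = -1884 / √(1496·4252) = -1884 / √6360992 = -1884 / 2522.1007 = -0.7470
t = r·√(n−2)/√(1−r²) = -0.7470·√12 / √(1−0.558009) = -2.587684 / 0.664824 = -3.892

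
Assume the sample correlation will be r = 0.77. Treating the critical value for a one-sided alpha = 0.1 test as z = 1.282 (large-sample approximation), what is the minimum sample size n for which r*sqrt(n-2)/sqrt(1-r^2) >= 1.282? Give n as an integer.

r√(n−2)/√(1−r²) ≥ 1.282  ⇔  n−2 ≥ (1.282)²·(1−r²)/r²
(1−r²)/r² = (1−0.5929)/0.5929 = 0.6866
n ≥ 2 + 1.643524·0.6866 = 2 + 1.1284 = 3.1284
⌈3.1284⌉ = 4

4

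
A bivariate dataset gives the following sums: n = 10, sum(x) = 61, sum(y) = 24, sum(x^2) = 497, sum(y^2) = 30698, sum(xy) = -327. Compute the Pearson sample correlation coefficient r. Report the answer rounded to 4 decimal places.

-0.2420

S_xy = nΣxy − ΣxΣy = 10·(-327) − 61·24 = -3270 − 1464 = -4734
S_xx = nΣx² − (Σx)² = 10·497 − 61² = 4970 − 3721 = 1249
S_yy = nΣy² − (Σy)² = 10·30698 − 24² = 306980 − 576 = 306404
r = S_xy / √(S_xx·S_yy) = -4734 / √(1249·306404) = -4734 / √382698596 = -4734 / 19562.6838 = -0.2420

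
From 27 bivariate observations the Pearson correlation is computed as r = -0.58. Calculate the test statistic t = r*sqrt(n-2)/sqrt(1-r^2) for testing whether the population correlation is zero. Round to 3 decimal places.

-3.560

1 − r² = 1 − 0.3364 = 0.6636;  √(1−r²) = 0.814616
√(n−2) = √25 = 5.000000
t = r·√(n−2)/√(1−r²) = -0.58 · 5.000000 / 0.814616 = -3.560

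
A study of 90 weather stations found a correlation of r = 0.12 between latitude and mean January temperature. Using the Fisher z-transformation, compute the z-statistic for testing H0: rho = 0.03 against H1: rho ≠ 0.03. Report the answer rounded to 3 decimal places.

0.845

Fisher z: atanh(0.12) = 0.120581, atanh(0.03) = 0.030009
z = (z_r − z_0)·√(n−3) = (0.120581 − 0.030009)·√87 = 0.090572 · 9.327379 = 0.845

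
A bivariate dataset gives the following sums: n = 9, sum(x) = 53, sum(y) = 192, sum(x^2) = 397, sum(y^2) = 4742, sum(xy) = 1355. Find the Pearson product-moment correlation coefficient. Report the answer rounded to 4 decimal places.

Numerator: nΣxy − (Σx)(Σy) = 9·1355 − (53)(192) = 2019
Denominator: √[(nΣx²−(Σx)²)(nΣy²−(Σy)²)]
  nΣx²−(Σx)² = 9·397 − 2809 = 764;  nΣy²−(Σy)² = 9·4742 − 36864 = 5814
  √(764·5814) = √4441896 = 2107.5806
r = 2019 / 2107.5806 = 0.9580

0.9580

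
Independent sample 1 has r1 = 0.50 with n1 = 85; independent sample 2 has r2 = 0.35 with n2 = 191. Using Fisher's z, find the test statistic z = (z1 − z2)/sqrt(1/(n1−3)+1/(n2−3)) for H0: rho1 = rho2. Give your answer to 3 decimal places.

1.389

z1 = atanh(0.50) = 0.549306,  z2 = atanh(0.35) = 0.365444
SE = √(1/(n1−3) + 1/(n2−3)) = √(1/82 + 1/188) = √(0.0121951 + 0.0053191) = √0.0175142 = 0.132341
z = (z1 − z2)/SE = (0.549306 − 0.365444) / 0.132341 = 0.183862 / 0.132341 = 1.389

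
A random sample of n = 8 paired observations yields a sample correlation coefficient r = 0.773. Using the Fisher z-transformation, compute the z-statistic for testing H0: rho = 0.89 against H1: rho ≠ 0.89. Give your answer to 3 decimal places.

-0.881

z_r = atanh(0.773) = 1.027739,  z_0 = atanh(0.89) = 1.421926
SE = 1/√(n−3) = 1/√5 = 0.447214
z = (z_r − z_0)/SE = (1.027739 − 1.421926) / 0.447214 = -0.394187 / 0.447214 = -0.881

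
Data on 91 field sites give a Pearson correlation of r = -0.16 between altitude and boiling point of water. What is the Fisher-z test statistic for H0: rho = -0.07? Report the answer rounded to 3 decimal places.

-0.856

Fisher z: atanh(-0.16) = -0.161387, atanh(-0.07) = -0.070115
z = (z_r − z_0)·√(n−3) = (-0.161387 − (-0.070115))·√88 = -0.091272 · 9.380832 = -0.856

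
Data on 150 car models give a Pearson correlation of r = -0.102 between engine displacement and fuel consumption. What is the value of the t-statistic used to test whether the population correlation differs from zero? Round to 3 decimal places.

1 − r² = 1 − 0.010404 = 0.989596;  √(1−r²) = 0.994784
√(n−2) = √148 = 12.165525
t = r·√(n−2)/√(1−r²) = -0.102 · 12.165525 / 0.994784 = -1.247

-1.247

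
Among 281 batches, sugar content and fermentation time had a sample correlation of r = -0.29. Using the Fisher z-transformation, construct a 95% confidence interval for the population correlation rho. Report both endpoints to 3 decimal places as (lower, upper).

z_r = atanh(-0.29) = -0.298566;  SE = 1/√(n−3) = 1/√278 = 0.059976
z-limits: -0.298566 ± 1.960·0.059976 = -0.298566 ± 0.117553 = [-0.416119, -0.181013]
ρ-limits: (tanh -0.416119, tanh -0.181013) = (-0.394, -0.179)

(-0.394, -0.179)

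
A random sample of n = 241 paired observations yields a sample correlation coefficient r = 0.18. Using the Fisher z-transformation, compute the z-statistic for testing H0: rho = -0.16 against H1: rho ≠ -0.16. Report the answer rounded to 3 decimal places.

z_r = atanh(0.18) = 0.181983,  z_0 = atanh(-0.16) = -0.161387
SE = 1/√(n−3) = 1/√238 = 0.064820
z = (z_r − z_0)/SE = (0.181983 − (-0.161387)) / 0.064820 = 0.343370 / 0.064820 = 5.297

5.297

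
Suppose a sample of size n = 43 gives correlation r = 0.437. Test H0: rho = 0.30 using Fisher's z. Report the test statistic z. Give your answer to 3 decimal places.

1.006

Fisher z: atanh(0.437) = 0.468517, atanh(0.30) = 0.309520
z = (z_r − z_0)·√(n−3) = (0.468517 − 0.309520)·√40 = 0.158997 · 6.324555 = 1.006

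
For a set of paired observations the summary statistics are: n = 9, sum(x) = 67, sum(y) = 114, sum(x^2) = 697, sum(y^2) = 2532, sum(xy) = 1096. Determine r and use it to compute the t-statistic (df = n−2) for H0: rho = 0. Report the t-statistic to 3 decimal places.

1.665

S_xy = nΣxy − ΣxΣy = 9·1096 − 67·114 = 9864 − 7638 = 2226
S_xx = nΣx² − (Σx)² = 9·697 − 67² = 6273 − 4489 = 1784
S_yy = nΣy² − (Σy)² = 9·2532 − 114² = 22788 − 12996 = 9792
r = S_xy / √(S_xx·S_yy) = 2226 / √(1784·9792) = 2226 / √17468928 = 2226 / 4179.5847 = 0.5326
t = r·√(n−2)/√(1−r²) = 0.5326·√7 / √(1−0.283663) = 1.409127 / 0.846367 = 1.665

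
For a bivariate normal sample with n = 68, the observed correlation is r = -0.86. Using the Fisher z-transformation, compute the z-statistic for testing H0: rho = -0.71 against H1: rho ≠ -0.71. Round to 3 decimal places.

-3.275

Fisher z: atanh(-0.86) = -1.293345, atanh(-0.71) = -0.887184
z = (z_r − z_0)·√(n−3) = (-1.293345 − (-0.887184))·√65 = -0.406161 · 8.062258 = -3.275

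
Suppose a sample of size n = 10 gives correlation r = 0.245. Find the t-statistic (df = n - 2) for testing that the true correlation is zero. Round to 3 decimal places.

0.715

1 − r² = 1 − 0.060025 = 0.939975;  √(1−r²) = 0.969523
√(n−2) = √8 = 2.828427
t = r·√(n−2)/√(1−r²) = 0.245 · 2.828427 / 0.969523 = 0.715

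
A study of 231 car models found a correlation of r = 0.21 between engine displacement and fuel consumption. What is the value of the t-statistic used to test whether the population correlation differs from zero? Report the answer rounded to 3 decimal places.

3.250

1 − r² = 1 − 0.0441 = 0.9559;  √(1−r²) = 0.977701
√(n−2) = √229 = 15.132746
t = r·√(n−2)/√(1−r²) = 0.21 · 15.132746 / 0.977701 = 3.250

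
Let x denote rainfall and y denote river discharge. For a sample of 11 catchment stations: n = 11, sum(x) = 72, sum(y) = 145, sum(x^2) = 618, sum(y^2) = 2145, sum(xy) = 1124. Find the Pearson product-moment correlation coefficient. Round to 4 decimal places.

S_xy = nΣxy − ΣxΣy = 11·1124 − 72·145 = 12364 − 10440 = 1924
S_xx = nΣx² − (Σx)² = 11·618 − 72² = 6798 − 5184 = 1614
S_yy = nΣy² − (Σy)² = 11·2145 − 145² = 23595 − 21025 = 2570
r = S_xy / √(S_xx·S_yy) = 1924 / √(1614·2570) = 1924 / √4147980 = 1924 / 2036.6590 = 0.9447

0.9447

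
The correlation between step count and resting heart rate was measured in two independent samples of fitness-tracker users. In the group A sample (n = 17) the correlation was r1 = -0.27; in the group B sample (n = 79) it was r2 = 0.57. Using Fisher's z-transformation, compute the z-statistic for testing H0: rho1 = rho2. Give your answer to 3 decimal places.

-3.178

z1 = atanh(-0.27) = -0.276864,  z2 = atanh(0.57) = 0.647523
SE = √(1/(n1−3) + 1/(n2−3)) = √(1/14 + 1/76) = √(0.0714286 + 0.0131579) = √0.0845865 = 0.290838
z = (z1 − z2)/SE = (-0.276864 − 0.647523) / 0.290838 = -0.924387 / 0.290838 = -3.178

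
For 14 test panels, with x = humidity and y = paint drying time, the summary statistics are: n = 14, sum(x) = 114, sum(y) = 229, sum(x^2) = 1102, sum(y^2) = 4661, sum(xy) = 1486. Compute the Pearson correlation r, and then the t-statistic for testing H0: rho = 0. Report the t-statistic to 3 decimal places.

S_xy = nΣxy − ΣxΣy = 14·1486 − 114·229 = 20804 − 26106 = -5302
S_xx = nΣx² − (Σx)² = 14·1102 − 114² = 15428 − 12996 = 2432
S_yy = nΣy² − (Σy)² = 14·4661 − 229² = 65254 − 52441 = 12813
r = S_xy / √(S_xx·S_yy) = -5302 / √(2432·12813) = -5302 / √31161216 = -5302 / 5582.2232 = -0.9498
t = r·√(n−2)/√(1−r²) = -0.9498·√12 / √(1−0.902120) = -3.290204 / 0.312858 = -10.517

-10.517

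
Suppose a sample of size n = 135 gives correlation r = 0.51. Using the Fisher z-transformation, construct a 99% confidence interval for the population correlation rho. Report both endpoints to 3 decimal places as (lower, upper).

(0.326, 0.657)

Fisher z: z_r = atanh(r) = ½·ln((1+0.51)/(1−0.51)) = 0.562730
SE(z) = 1/√(n−3) = 1/√132 = 0.087039
99% ⇒ z* = 2.576; margin = 2.576·0.087039 = 0.224212
CI on z-scale: (0.338518, 0.786942)
Back-transform: tanh(0.338518) = 0.326154, tanh(0.786942) = 0.656673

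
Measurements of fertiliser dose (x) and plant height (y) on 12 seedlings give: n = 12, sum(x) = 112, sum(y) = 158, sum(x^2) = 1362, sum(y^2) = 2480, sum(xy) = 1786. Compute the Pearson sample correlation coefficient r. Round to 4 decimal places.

0.8751

Numerator: nΣxy − (Σx)(Σy) = 12·1786 − (112)(158) = 3736
Denominator: √[(nΣx²−(Σx)²)(nΣy²−(Σy)²)]
  nΣx²−(Σx)² = 12·1362 − 12544 = 3800;  nΣy²−(Σy)² = 12·2480 − 24964 = 4796
  √(3800·4796) = √18224800 = 4269.0514
r = 3736 / 4269.0514 = 0.8751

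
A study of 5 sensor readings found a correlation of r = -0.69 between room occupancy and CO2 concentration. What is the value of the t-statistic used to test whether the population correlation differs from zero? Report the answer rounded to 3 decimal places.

-1.651

1 − r² = 1 − 0.4761 = 0.5239;  √(1−r²) = 0.723809
√(n−2) = √3 = 1.732051
t = r·√(n−2)/√(1−r²) = -0.69 · 1.732051 / 0.723809 = -1.651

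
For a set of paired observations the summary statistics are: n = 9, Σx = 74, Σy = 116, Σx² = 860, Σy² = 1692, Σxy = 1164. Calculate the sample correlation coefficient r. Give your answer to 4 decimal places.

0.9446

Numerator: nΣxy − (Σx)(Σy) = 9·1164 − (74)(116) = 1892
Denominator: √[(nΣx²−(Σx)²)(nΣy²−(Σy)²)]
  nΣx²−(Σx)² = 9·860 − 5476 = 2264;  nΣy²−(Σy)² = 9·1692 − 13456 = 1772
  √(2264·1772) = √4011808 = 2002.9498
r = 1892 / 2002.9498 = 0.9446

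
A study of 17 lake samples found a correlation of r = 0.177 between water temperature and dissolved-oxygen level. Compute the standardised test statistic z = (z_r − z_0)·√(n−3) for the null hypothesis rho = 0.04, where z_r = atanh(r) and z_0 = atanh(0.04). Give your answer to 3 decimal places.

Fisher z: atanh(0.177) = 0.178884, atanh(0.04) = 0.040021
z = (z_r − z_0)·√(n−3) = (0.178884 − 0.040021)·√14 = 0.138863 · 3.741657 = 0.520

0.520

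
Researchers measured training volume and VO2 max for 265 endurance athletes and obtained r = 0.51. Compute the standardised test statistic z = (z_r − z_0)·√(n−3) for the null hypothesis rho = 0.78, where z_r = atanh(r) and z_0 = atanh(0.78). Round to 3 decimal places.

-7.812

Fisher z: atanh(0.51) = 0.562730, atanh(0.78) = 1.045371
z = (z_r − z_0)·√(n−3) = (0.562730 − 1.045371)·√262 = -0.482641 · 16.186414 = -7.812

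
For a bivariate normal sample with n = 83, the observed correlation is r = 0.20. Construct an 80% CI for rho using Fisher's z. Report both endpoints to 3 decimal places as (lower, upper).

z_r = atanh(0.20) = 0.202733;  SE = 1/√(n−3) = 1/√80 = 0.111803
z-limits: 0.202733 ± 1.282·0.111803 = 0.202733 ± 0.143331 = [0.059402, 0.346064]
ρ-limits: (tanh 0.059402, tanh 0.346064) = (0.059, 0.333)

(0.059, 0.333)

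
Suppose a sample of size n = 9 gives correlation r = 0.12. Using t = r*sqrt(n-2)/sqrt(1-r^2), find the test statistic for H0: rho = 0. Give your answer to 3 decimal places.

0.320

1 − r² = 1 − 0.0144 = 0.9856;  √(1−r²) = 0.992774
√(n−2) = √7 = 2.645751
t = r·√(n−2)/√(1−r²) = 0.12 · 2.645751 / 0.992774 = 0.320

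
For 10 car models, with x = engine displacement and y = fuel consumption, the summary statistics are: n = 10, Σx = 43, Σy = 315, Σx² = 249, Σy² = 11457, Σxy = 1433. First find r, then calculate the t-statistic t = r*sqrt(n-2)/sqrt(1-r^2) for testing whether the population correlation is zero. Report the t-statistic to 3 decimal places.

Numerator: nΣxy − (Σx)(Σy) = 10·1433 − (43)(315) = 785
Denominator: √[(nΣx²−(Σx)²)(nΣy²−(Σy)²)]
  nΣx²−(Σx)² = 10·249 − 1849 = 641;  nΣy²−(Σy)² = 10·11457 − 99225 = 15345
  √(641·15345) = √9836145 = 3136.2629
r = 785 / 3136.2629 = 0.2503
t = r·√(n−2)/√(1−r²) = 0.2503·√8 / √(1−0.062650) = 0.707955 / 0.968168 = 0.731

0.731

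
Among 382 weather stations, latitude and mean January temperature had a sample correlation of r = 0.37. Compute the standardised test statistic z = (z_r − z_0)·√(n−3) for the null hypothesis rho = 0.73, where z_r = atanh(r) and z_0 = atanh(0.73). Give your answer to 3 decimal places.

-10.519

Fisher z: atanh(0.37) = 0.388423, atanh(0.73) = 0.928727
z = (z_r − z_0)·√(n−3) = (0.388423 − 0.928727)·√379 = -0.540304 · 19.467922 = -10.519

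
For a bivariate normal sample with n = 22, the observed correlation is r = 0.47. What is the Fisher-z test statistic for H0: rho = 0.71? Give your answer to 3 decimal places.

Fisher z: atanh(0.47) = 0.510070, atanh(0.71) = 0.887184
z = (z_r − z_0)·√(n−3) = (0.510070 − 0.887184)·√19 = -0.377114 · 4.358899 = -1.644

-1.644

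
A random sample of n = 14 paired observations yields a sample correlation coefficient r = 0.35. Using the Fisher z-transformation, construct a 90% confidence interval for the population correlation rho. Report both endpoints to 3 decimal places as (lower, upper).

Fisher z: z_r = atanh(r) = ½·ln((1+0.35)/(1−0.35)) = 0.365444
SE(z) = 1/√(n−3) = 1/√11 = 0.301511
90% ⇒ z* = 1.645; margin = 1.645·0.301511 = 0.495986
CI on z-scale: (-0.130542, 0.861430)
Back-transform: tanh(-0.130542) = -0.129805, tanh(0.861430) = 0.696994

(-0.130, 0.697)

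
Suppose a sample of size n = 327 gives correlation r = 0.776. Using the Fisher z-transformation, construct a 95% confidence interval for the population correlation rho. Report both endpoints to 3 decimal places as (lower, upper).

(0.729, 0.816)

Fisher z: z_r = atanh(r) = ½·ln((1+0.776)/(1−0.776)) = 1.035236
SE(z) = 1/√(n−3) = 1/√324 = 0.055556
95% ⇒ z* = 1.960; margin = 1.960·0.055556 = 0.108890
CI on z-scale: (0.926346, 1.144126)
Back-transform: tanh(0.926346) = 0.728886, tanh(1.144126) = 0.815799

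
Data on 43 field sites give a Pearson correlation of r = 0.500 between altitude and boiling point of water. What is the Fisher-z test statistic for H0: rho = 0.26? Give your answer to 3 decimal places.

Fisher z: atanh(0.500) = 0.549306, atanh(0.26) = 0.266108
z = (z_r − z_0)·√(n−3) = (0.549306 − 0.266108)·√40 = 0.283198 · 6.324555 = 1.791

1.791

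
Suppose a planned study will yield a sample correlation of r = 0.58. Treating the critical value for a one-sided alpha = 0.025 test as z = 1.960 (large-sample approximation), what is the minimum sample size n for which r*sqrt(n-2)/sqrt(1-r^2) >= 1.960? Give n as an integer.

Need r·√(n−2)/√(1−r²) ≥ 1.960
√(n−2) ≥ 1.960·√(1−0.3364) / 0.58 = 1.960·0.814616 / 0.58 = 2.7528
n−2 ≥ 7.5779  ⇒  n ≥ 9.5779
Smallest integer n = 10

10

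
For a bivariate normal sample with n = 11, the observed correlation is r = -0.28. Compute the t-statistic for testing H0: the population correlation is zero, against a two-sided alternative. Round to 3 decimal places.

t = r·√(n−2) / √(1−r²) with r = -0.28, n = 11
  = -0.28·√9 / √(1 − 0.0784)
  = -0.28·3.000000 / 0.960000
  = -0.840000 / 0.960000 = -0.875

-0.875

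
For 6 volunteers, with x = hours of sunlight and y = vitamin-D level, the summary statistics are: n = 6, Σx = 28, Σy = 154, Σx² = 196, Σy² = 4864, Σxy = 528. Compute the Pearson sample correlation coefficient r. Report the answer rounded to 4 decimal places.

-0.7814

Numerator: nΣxy − (Σx)(Σy) = 6·528 − (28)(154) = -1144
Denominator: √[(nΣx²−(Σx)²)(nΣy²−(Σy)²)]
  nΣx²−(Σx)² = 6·196 − 784 = 392;  nΣy²−(Σy)² = 6·4864 − 23716 = 5468
  √(392·5468) = √2143456 = 1464.0546
r = -1144 / 1464.0546 = -0.7814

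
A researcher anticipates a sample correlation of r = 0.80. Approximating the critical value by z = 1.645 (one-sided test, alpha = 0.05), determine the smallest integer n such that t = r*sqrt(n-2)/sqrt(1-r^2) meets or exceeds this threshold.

Need r·√(n−2)/√(1−r²) ≥ 1.645
√(n−2) ≥ 1.645·√(1−0.6400) / 0.80 = 1.645·0.600000 / 0.80 = 1.2337
n−2 ≥ 1.5220  ⇒  n ≥ 3.5220
Smallest integer n = 4

4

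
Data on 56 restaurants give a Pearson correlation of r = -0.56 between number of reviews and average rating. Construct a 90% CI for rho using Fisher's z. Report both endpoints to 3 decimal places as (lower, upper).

Fisher z: z_r = atanh(r) = ½·ln((1+(-0.56))/(1−(-0.56))) = -0.632833
SE(z) = 1/√(n−3) = 1/√53 = 0.137361
90% ⇒ z* = 1.645; margin = 1.645·0.137361 = 0.225959
CI on z-scale: (-0.858792, -0.406874)
Back-transform: tanh(-0.858792) = -0.695635, tanh(-0.406874) = -0.385815

(-0.696, -0.386)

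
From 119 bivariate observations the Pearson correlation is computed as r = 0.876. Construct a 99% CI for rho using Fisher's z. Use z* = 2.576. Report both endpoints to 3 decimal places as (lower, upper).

Fisher z: z_r = atanh(r) = ½·ln((1+0.876)/(1−0.876)) = 1.358308
SE(z) = 1/√(n−3) = 1/√116 = 0.092848
99% ⇒ z* = 2.576; margin = 2.576·0.092848 = 0.239176
CI on z-scale: (1.119132, 1.597484)
Back-transform: tanh(1.119132) = 0.807267, tanh(1.597484) = 0.921289

(0.807, 0.921)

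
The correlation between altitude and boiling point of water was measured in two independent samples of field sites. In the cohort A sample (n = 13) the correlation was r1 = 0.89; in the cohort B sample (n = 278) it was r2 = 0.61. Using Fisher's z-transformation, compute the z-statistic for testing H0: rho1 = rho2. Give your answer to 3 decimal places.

z1 = atanh(0.89) = 1.421926,  z2 = atanh(0.61) = 0.708921
SE = √(1/(n1−3) + 1/(n2−3)) = √(1/10 + 1/275) = √(0.1000000 + 0.0036364) = √0.1036364 = 0.321926
z = (z1 − z2)/SE = (1.421926 − 0.708921) / 0.321926 = 0.713005 / 0.321926 = 2.215

2.215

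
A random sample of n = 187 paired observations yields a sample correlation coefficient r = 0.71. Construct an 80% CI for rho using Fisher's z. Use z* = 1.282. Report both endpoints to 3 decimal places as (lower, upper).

z_r = atanh(0.71) = 0.887184;  SE = 1/√(n−3) = 1/√184 = 0.073721
z-limits: 0.887184 ± 1.282·0.073721 = 0.887184 ± 0.094510 = [0.792674, 0.981694]
ρ-limits: (tanh 0.792674, tanh 0.981694) = (0.660, 0.754)

(0.660, 0.754)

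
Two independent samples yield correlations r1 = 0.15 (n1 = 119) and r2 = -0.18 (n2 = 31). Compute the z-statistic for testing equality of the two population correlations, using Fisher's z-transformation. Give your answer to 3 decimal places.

Fisher z-transforms: z1 = atanh(0.15) = 0.151140, z2 = atanh(-0.18) = -0.181983; difference d = 0.333123
Var(d) = 1/116 + 1/28 = 0.0086207 + 0.0357143 = 0.0443350
z = d/√Var(d) = 0.333123 / √0.0443350 = 0.333123 / 0.210559 = 1.582

1.582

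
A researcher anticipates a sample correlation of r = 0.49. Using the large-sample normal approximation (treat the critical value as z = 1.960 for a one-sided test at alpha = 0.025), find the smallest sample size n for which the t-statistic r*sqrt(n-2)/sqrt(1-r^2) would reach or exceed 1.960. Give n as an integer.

r√(n−2)/√(1−r²) ≥ 1.960  ⇔  n−2 ≥ (1.960)²·(1−r²)/r²
(1−r²)/r² = (1−0.2401)/0.2401 = 3.1649
n ≥ 2 + 3.8416·3.1649 = 2 + 12.1583 = 14.1583
⌈14.1583⌉ = 15

15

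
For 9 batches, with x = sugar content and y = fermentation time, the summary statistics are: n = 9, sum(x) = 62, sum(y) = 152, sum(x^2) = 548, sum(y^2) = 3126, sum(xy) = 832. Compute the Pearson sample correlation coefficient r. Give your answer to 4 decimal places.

S_xy = nΣxy − ΣxΣy = 9·832 − 62·152 = 7488 − 9424 = -1936
S_xx = nΣx² − (Σx)² = 9·548 − 62² = 4932 − 3844 = 1088
S_yy = nΣy² − (Σy)² = 9·3126 − 152² = 28134 − 23104 = 5030
r = S_xy / √(S_xx·S_yy) = -1936 / √(1088·5030) = -1936 / √5472640 = -1936 / 2339.3674 = -0.8276

-0.8276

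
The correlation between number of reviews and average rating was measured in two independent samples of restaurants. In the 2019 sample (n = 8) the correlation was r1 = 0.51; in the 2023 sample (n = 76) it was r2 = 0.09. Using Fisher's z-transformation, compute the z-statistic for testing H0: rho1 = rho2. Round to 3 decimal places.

1.022

Fisher z-transforms: z1 = atanh(0.51) = 0.562730, z2 = atanh(0.09) = 0.090244; difference d = 0.472486
Var(d) = 1/5 + 1/73 = 0.2000000 + 0.0136986 = 0.2136986
z = d/√Var(d) = 0.472486 / √0.2136986 = 0.472486 / 0.462275 = 1.022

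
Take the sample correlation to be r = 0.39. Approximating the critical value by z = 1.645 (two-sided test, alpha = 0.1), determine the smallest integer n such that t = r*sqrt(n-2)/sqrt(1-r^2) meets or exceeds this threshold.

r√(n−2)/√(1−r²) ≥ 1.645  ⇔  n−2 ≥ (1.645)²·(1−r²)/r²
(1−r²)/r² = (1−0.1521)/0.1521 = 5.5746
n ≥ 2 + 2.706025·5.5746 = 2 + 15.0850 = 17.0850
⌈17.0850⌉ = 18

18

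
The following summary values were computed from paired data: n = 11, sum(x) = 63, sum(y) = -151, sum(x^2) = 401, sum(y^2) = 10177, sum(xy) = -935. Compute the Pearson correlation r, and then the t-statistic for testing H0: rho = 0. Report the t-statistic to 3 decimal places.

Numerator: nΣxy − (Σx)(Σy) = 11·(-935) − (63)(-151) = -772
Denominator: √[(nΣx²−(Σx)²)(nΣy²−(Σy)²)]
  nΣx²−(Σx)² = 11·401 − 3969 = 442;  nΣy²−(Σy)² = 11·10177 − 22801 = 89146
  √(442·89146) = √39402532 = 6277.1436
r = -772 / 6277.1436 = -0.1230
t = r·√(n−2)/√(1−r²) = -0.1230·√9 / √(1−0.015129) = -0.369000 / 0.992407 = -0.372

-0.372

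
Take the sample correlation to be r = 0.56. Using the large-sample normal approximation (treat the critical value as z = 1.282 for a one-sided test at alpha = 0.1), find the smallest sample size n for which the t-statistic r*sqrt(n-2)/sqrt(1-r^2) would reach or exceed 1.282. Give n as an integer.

6

r√(n−2)/√(1−r²) ≥ 1.282  ⇔  n−2 ≥ (1.282)²·(1−r²)/r²
(1−r²)/r² = (1−0.3136)/0.3136 = 2.1888
n ≥ 2 + 1.643524·2.1888 = 2 + 3.5973 = 5.5973
⌈5.5973⌉ = 6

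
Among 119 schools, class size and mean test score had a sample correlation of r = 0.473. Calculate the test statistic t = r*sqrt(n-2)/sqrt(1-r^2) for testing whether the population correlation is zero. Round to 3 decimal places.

t = r·√(n−2) / √(1−r²) with r = 0.473, n = 119
  = 0.473·√117 / √(1 − 0.223729)
  = 0.473·10.816654 / 0.881062
  = 5.116277 / 0.881062 = 5.807

5.807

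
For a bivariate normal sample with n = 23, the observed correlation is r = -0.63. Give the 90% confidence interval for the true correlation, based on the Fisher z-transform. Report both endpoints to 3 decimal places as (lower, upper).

Fisher z: z_r = atanh(r) = ½·ln((1+(-0.63))/(1−(-0.63))) = -0.741416
SE(z) = 1/√(n−3) = 1/√20 = 0.223607
90% ⇒ z* = 1.645; margin = 1.645·0.223607 = 0.367834
CI on z-scale: (-1.109250, -0.373582)
Back-transform: tanh(-1.109250) = -0.803797, tanh(-0.373582) = -0.357121

(-0.804, -0.357)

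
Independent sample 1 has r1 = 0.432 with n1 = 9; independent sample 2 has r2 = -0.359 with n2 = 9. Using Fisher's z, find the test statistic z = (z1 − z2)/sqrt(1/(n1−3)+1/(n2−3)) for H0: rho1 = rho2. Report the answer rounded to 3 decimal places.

Fisher z-transforms: z1 = atanh(0.432) = 0.462353, z2 = atanh(-0.359) = -0.375737; difference d = 0.838090
Var(d) = 1/6 + 1/6 = 0.1666667 + 0.1666667 = 0.3333334
z = d/√Var(d) = 0.838090 / √0.3333334 = 0.838090 / 0.577350 = 1.452

1.452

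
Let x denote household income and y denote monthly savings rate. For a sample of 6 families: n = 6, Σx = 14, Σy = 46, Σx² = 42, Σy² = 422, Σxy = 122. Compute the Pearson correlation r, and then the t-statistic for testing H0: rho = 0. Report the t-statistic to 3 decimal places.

S_xy = nΣxy − ΣxΣy = 6·122 − 14·46 = 732 − 644 = 88
S_xx = nΣx² − (Σx)² = 6·42 − 14² = 252 − 196 = 56
S_yy = nΣy² − (Σy)² = 6·422 − 46² = 2532 − 2116 = 416
r = S_xy / √(S_xx·S_yy) = 88 / √(56·416) = 88 / √23296 = 88 / 152.6303 = 0.5766
t = r·√(n−2)/√(1−r²) = 0.5766·√4 / √(1−0.332468) = 1.153200 / 0.817026 = 1.411

1.411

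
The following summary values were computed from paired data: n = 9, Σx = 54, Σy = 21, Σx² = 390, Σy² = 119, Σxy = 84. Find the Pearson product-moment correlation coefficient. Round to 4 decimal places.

Numerator: nΣxy − (Σx)(Σy) = 9·84 − (54)(21) = -378
Denominator: √[(nΣx²−(Σx)²)(nΣy²−(Σy)²)]
  nΣx²−(Σx)² = 9·390 − 2916 = 594;  nΣy²−(Σy)² = 9·119 − 441 = 630
  √(594·630) = √374220 = 611.7352
r = -378 / 611.7352 = -0.6179

-0.6179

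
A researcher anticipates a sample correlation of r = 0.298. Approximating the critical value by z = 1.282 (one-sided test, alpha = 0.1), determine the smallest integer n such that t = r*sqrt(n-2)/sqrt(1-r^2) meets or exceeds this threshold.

Need r·√(n−2)/√(1−r²) ≥ 1.282
√(n−2) ≥ 1.282·√(1−0.088804) / 0.298 = 1.282·0.954566 / 0.298 = 4.1066
n−2 ≥ 16.8642  ⇒  n ≥ 18.8642
Smallest integer n = 19

19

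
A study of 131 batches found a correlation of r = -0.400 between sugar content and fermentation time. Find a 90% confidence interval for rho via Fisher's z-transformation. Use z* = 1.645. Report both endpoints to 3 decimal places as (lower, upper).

Fisher z: z_r = atanh(r) = ½·ln((1+(-0.400))/(1−(-0.400))) = -0.423649
SE(z) = 1/√(n−3) = 1/√128 = 0.088388
90% ⇒ z* = 1.645; margin = 1.645·0.088388 = 0.145398
CI on z-scale: (-0.569047, -0.278251)
Back-transform: tanh(-0.569047) = -0.514659, tanh(-0.278251) = -0.271286

(-0.515, -0.271)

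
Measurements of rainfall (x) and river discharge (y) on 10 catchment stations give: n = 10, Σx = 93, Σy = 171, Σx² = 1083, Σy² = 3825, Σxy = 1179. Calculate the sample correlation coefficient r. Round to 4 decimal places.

-0.9279

S_xy = nΣxy − ΣxΣy = 10·1179 − 93·171 = 11790 − 15903 = -4113
S_xx = nΣx² − (Σx)² = 10·1083 − 93² = 10830 − 8649 = 2181
S_yy = nΣy² − (Σy)² = 10·3825 − 171² = 38250 − 29241 = 9009
r = S_xy / √(S_xx·S_yy) = -4113 / √(2181·9009) = -4113 / √19648629 = -4113 / 4432.6774 = -0.9279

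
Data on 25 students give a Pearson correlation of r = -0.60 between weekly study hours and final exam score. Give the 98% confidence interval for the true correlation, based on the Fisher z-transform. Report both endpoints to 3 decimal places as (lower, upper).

(-0.830, -0.195)

z_r = atanh(-0.60) = -0.693147;  SE = 1/√(n−3) = 1/√22 = 0.213201
z-limits: -0.693147 ± 2.326·0.213201 = -0.693147 ± 0.495906 = [-1.189053, -0.197241]
ρ-limits: (tanh -1.189053, tanh -0.197241) = (-0.830, -0.195)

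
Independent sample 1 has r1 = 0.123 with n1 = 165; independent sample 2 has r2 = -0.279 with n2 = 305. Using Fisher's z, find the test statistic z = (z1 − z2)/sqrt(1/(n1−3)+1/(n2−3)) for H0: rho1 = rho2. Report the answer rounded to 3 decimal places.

Fisher z-transforms: z1 = atanh(0.123) = 0.123626, z2 = atanh(-0.279) = -0.286597; difference d = 0.410223
Var(d) = 1/162 + 1/302 = 0.0061728 + 0.0033113 = 0.0094841
z = d/√Var(d) = 0.410223 / √0.0094841 = 0.410223 / 0.097386 = 4.212

4.212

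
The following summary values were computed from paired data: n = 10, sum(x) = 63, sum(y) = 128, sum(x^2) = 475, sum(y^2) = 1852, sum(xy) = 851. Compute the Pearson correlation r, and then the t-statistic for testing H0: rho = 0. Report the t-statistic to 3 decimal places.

1.041

S_xy = nΣxy − ΣxΣy = 10·851 − 63·128 = 8510 − 8064 = 446
S_xx = nΣx² − (Σx)² = 10·475 − 63² = 4750 − 3969 = 781
S_yy = nΣy² − (Σy)² = 10·1852 − 128² = 18520 − 16384 = 2136
r = S_xy / √(S_xx·S_yy) = 446 / √(781·2136) = 446 / √1668216 = 446 / 1291.5944 = 0.3453
t = r·√(n−2)/√(1−r²) = 0.3453·√8 / √(1−0.119232) = 0.976656 / 0.938492 = 1.041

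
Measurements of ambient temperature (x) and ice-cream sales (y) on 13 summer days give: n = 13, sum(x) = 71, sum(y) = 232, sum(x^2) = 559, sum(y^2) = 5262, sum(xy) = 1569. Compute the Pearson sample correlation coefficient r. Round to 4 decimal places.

S_xy = nΣxy − ΣxΣy = 13·1569 − 71·232 = 20397 − 16472 = 3925
S_xx = nΣx² − (Σx)² = 13·559 − 71² = 7267 − 5041 = 2226
S_yy = nΣy² − (Σy)² = 13·5262 − 232² = 68406 − 53824 = 14582
r = S_xy / √(S_xx·S_yy) = 3925 / √(2226·14582) = 3925 / √32459532 = 3925 / 5697.3267 = 0.6889

0.6889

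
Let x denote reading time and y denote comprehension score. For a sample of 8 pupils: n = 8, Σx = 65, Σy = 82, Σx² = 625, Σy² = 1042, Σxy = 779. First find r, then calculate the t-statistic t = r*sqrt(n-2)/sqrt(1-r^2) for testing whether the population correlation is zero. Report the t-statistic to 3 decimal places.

S_xy = nΣxy − ΣxΣy = 8·779 − 65·82 = 6232 − 5330 = 902
S_xx = nΣx² − (Σx)² = 8·625 − 65² = 5000 − 4225 = 775
S_yy = nΣy² − (Σy)² = 8·1042 − 82² = 8336 − 6724 = 1612
r = S_xy / √(S_xx·S_yy) = 902 / √(775·1612) = 902 / √1249300 = 902 / 1117.7209 = 0.8070
t = r·√(n−2)/√(1−r²) = 0.8070·√6 / √(1−0.651249) = 1.976738 / 0.590551 = 3.347

3.347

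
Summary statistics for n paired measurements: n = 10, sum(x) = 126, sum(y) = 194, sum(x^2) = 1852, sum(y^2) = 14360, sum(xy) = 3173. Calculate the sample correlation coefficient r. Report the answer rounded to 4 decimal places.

0.4353

S_xy = nΣxy − ΣxΣy = 10·3173 − 126·194 = 31730 − 24444 = 7286
S_xx = nΣx² − (Σx)² = 10·1852 − 126² = 18520 − 15876 = 2644
S_yy = nΣy² − (Σy)² = 10·14360 − 194² = 143600 − 37636 = 105964
r = S_xy / √(S_xx·S_yy) = 7286 / √(2644·105964) = 7286 / √280168816 = 7286 / 16738.2441 = 0.4353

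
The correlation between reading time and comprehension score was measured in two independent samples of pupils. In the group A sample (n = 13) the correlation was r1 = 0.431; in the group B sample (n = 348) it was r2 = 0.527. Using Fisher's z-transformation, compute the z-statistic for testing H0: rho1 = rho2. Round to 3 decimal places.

-0.389

z1 = atanh(0.431) = 0.461124,  z2 = atanh(0.527) = 0.585982
SE = √(1/(n1−3) + 1/(n2−3)) = √(1/10 + 1/345) = √(0.1000000 + 0.0028986) = √0.1028986 = 0.320778
z = (z1 − z2)/SE = (0.461124 − 0.585982) / 0.320778 = -0.124858 / 0.320778 = -0.389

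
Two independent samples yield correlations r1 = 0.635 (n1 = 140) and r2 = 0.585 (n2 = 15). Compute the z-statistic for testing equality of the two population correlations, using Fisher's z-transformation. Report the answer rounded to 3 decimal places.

0.265

z1 = atanh(0.635) = 0.749750,  z2 = atanh(0.585) = 0.670031
SE = √(1/(n1−3) + 1/(n2−3)) = √(1/137 + 1/12) = √(0.0072993 + 0.0833333) = √0.0906326 = 0.301052
z = (z1 − z2)/SE = (0.749750 − 0.670031) / 0.301052 = 0.079719 / 0.301052 = 0.265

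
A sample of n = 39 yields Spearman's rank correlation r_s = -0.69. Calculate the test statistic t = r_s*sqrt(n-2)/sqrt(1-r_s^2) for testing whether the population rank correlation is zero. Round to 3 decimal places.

-5.799

1 − r_s² = 1 − 0.4761 = 0.5239;  √(1−r_s²) = 0.723809
√(n−2) = √37 = 6.082763
t = r_s·√(n−2)/√(1−r_s²) = -0.69 · 6.082763 / 0.723809 = -5.799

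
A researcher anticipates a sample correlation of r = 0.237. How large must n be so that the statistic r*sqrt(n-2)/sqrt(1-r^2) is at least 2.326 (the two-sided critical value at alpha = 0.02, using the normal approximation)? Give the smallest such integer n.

Need r·√(n−2)/√(1−r²) ≥ 2.326
√(n−2) ≥ 2.326·√(1−0.056169) / 0.237 = 2.326·0.971510 / 0.237 = 9.5347
n−2 ≥ 90.9105  ⇒  n ≥ 92.9105
Smallest integer n = 93

93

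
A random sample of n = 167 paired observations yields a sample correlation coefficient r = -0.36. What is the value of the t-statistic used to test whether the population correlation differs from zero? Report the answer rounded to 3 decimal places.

1 − r² = 1 − 0.1296 = 0.8704;  √(1−r²) = 0.932952
√(n−2) = √165 = 12.845233
t = r·√(n−2)/√(1−r²) = -0.36 · 12.845233 / 0.932952 = -4.957

-4.957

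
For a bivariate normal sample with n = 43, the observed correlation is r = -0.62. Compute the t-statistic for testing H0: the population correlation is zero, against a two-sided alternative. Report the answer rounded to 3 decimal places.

-5.060

1 − r² = 1 − 0.3844 = 0.6156;  √(1−r²) = 0.784602
√(n−2) = √41 = 6.403124
t = r·√(n−2)/√(1−r²) = -0.62 · 6.403124 / 0.784602 = -5.060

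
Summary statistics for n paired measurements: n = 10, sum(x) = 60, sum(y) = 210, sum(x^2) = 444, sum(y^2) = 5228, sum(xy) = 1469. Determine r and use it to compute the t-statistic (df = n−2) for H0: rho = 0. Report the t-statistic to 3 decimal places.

Numerator: nΣxy − (Σx)(Σy) = 10·1469 − (60)(210) = 2090
Denominator: √[(nΣx²−(Σx)²)(nΣy²−(Σy)²)]
  nΣx²−(Σx)² = 10·444 − 3600 = 840;  nΣy²−(Σy)² = 10·5228 − 44100 = 8180
  √(840·8180) = √6871200 = 2621.2974
r = 2090 / 2621.2974 = 0.7973
t = r·√(n−2)/√(1−r²) = 0.7973·√8 / √(1−0.635687) = 2.255105 / 0.603583 = 3.736

3.736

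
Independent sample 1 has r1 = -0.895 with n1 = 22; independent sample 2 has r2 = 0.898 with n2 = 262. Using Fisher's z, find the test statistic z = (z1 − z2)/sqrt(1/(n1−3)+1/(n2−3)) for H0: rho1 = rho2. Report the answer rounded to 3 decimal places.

-12.236

Fisher z-transforms: z1 = atanh(-0.895) = -1.446507, z2 = atanh(0.898) = 1.461792; difference d = -2.908299
Var(d) = 1/19 + 1/259 = 0.0526316 + 0.0038610 = 0.0564926
z = d/√Var(d) = -2.908299 / √0.0564926 = -2.908299 / 0.237682 = -12.236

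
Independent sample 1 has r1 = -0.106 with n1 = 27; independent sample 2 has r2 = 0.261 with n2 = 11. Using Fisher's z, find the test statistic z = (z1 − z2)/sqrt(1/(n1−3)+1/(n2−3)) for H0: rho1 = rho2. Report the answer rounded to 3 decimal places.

z1 = atanh(-0.106) = -0.106400,  z2 = atanh(0.261) = 0.267181
SE = √(1/(n1−3) + 1/(n2−3)) = √(1/24 + 1/8) = √(0.0416667 + 0.1250000) = √0.1666667 = 0.408248
z = (z1 − z2)/SE = (-0.106400 − 0.267181) / 0.408248 = -0.373581 / 0.408248 = -0.915

-0.915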